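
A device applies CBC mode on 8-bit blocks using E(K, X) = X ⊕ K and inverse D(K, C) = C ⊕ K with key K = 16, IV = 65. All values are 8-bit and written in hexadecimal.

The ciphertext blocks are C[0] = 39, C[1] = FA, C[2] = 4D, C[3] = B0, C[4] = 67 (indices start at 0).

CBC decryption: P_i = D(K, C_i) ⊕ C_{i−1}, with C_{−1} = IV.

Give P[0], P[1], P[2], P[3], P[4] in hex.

P[0] = 4A, P[1] = D5, P[2] = A1, P[3] = EB, P[4] = C1

P[0]: D(K, 39) = 2F; 2F ⊕ 65 = 4A.
P[1]: D(K, FA) = EC; EC ⊕ 39 = D5.
P[2]: D(K, 4D) = 5B; 5B ⊕ FA = A1.
P[3]: D(K, B0) = A6; A6 ⊕ 4D = EB.
P[4]: D(K, 67) = 71; 71 ⊕ B0 = C1.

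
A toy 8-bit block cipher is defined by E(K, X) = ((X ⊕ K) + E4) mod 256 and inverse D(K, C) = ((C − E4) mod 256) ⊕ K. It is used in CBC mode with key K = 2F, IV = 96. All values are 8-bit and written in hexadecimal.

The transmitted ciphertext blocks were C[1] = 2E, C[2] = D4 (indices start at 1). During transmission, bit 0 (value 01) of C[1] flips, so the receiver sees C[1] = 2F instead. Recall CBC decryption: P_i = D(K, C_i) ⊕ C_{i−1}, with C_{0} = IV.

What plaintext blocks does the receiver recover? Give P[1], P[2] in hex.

Only C[1] changed, to 2F. In CBC, a change in C_i garbles P_i and flips the same bit in P_{i+1}. Decrypting the received ciphertext:
P[1]: D(K, 2F) = 64; 64 ⊕ 96 = F2.
P[2]: D(K, D4) = DF; DF ⊕ 2F = F0.
Blocks that differ from the original plaintext: P[1], P[2].

P[1] = F2, P[2] = F0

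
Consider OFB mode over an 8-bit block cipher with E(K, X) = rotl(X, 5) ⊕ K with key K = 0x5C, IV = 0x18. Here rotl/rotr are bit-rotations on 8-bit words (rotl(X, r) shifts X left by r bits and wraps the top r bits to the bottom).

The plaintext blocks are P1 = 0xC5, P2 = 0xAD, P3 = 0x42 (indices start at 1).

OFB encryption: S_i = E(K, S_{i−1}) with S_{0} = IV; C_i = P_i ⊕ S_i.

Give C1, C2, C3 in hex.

C1 = 0x9A, C2 = 0x1A, C3 = 0xE8

C1: S = E(K, 0x18) = 0x5F; 0xC5 ⊕ 0x5F = 0x9A.
C2: S = E(K, 0x5F) = 0xB7; 0xAD ⊕ 0xB7 = 0x1A.
C3: S = E(K, 0xB7) = 0xAA; 0x42 ⊕ 0xAA = 0xE8.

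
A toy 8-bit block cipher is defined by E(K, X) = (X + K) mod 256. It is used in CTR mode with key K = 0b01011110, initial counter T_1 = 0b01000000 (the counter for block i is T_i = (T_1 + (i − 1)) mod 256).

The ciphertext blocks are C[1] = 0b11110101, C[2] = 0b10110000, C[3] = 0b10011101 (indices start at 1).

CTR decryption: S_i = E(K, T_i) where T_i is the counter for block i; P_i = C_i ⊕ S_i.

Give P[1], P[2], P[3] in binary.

P[1]: T = 0b01000000, S = E(K, T) = 0b10011110; 0b11110101 ⊕ 0b10011110 = 0b01101011.
P[2]: T = 0b01000001, S = E(K, T) = 0b10011111; 0b10110000 ⊕ 0b10011111 = 0b00101111.
P[3]: T = 0b01000010, S = E(K, T) = 0b10100000; 0b10011101 ⊕ 0b10100000 = 0b00111101.

P[1] = 0b01101011, P[2] = 0b00101111, P[3] = 0b00111101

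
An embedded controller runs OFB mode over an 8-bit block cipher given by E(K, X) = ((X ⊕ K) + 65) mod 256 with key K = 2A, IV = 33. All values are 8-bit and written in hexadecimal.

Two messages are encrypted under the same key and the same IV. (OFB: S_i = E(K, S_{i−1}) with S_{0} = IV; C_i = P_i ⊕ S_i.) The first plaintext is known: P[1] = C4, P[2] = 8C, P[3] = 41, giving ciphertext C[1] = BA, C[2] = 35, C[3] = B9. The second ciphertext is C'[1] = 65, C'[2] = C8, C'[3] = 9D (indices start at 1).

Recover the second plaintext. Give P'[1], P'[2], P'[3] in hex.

In OFB with a reused IV, both messages share the same keystream S_i, so C_i ⊕ C'_i = P_i ⊕ P'_i and thus P'_i = P_i ⊕ C_i ⊕ C'_i.
P'[1]: C4 ⊕ BA ⊕ 65 = 1B.
P'[2]: 8C ⊕ 35 ⊕ C8 = 71.
P'[3]: 41 ⊕ B9 ⊕ 9D = 65.

P'[1] = 1B, P'[2] = 71, P'[3] = 65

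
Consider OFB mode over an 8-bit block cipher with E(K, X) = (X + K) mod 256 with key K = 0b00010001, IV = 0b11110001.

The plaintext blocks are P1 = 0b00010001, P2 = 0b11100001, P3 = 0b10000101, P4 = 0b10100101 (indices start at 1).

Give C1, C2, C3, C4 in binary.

OFB encryption: S_i = E(K, S_{i−1}) with S_{0} = IV; C_i = P_i ⊕ S_i.
C1: S = E(K, 0b11110001) = 0b00000010; 0b00010001 ⊕ 0b00000010 = 0b00010011.
C2: S = E(K, 0b00000010) = 0b00010011; 0b11100001 ⊕ 0b00010011 = 0b11110010.
C3: S = E(K, 0b00010011) = 0b00100100; 0b10000101 ⊕ 0b00100100 = 0b10100001.
C4: S = E(K, 0b00100100) = 0b00110101; 0b10100101 ⊕ 0b00110101 = 0b10010000.

C1 = 0b00010011, C2 = 0b11110010, C3 = 0b10100001, C4 = 0b10010000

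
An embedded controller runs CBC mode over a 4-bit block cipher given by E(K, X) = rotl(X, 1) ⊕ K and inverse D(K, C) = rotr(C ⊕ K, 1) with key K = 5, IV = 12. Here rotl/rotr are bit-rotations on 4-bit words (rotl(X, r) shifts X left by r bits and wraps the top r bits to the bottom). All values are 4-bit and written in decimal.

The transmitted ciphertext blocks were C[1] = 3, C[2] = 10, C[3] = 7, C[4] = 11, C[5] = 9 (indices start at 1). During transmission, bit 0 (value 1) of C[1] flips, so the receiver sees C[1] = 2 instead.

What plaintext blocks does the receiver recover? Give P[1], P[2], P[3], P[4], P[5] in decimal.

P[1] = 7, P[2] = 13, P[3] = 11, P[4] = 0, P[5] = 13

CBC decryption: P_i = D(K, C_i) ⊕ C_{i−1}, with C_{0} = IV.
Only C[1] changed, to 2. In CBC, a change in C_i garbles P_i and flips the same bit in P_{i+1}. Decrypting the received ciphertext:
P[1]: D(K, 2) = 11; 11 ⊕ 12 = 7.
P[2]: D(K, 10) = 15; 15 ⊕ 2 = 13.
P[3]: D(K, 7) = 1; 1 ⊕ 10 = 11.
P[4]: D(K, 11) = 7; 7 ⊕ 7 = 0.
P[5]: D(K, 9) = 6; 6 ⊕ 11 = 13.
Blocks that differ from the original plaintext: P[1], P[2].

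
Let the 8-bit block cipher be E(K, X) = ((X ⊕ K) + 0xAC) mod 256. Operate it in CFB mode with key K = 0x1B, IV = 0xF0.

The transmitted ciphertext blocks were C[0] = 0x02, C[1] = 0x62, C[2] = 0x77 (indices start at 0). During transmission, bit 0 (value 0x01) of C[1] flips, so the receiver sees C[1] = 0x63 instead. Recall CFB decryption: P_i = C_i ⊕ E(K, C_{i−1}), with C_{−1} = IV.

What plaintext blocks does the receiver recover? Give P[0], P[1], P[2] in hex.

Only C[1] changed, to 0x63. In CFB, a change in C_i flips the same bit in P_i and garbles P_{i+1}. Decrypting the received ciphertext:
P[0]: E(K, 0xF0) = 0x97; 0x02 ⊕ 0x97 = 0x95.
P[1]: E(K, 0x02) = 0xC5; 0x63 ⊕ 0xC5 = 0xA6.
P[2]: E(K, 0x63) = 0x24; 0x77 ⊕ 0x24 = 0x53.
Blocks that differ from the original plaintext: P[1], P[2].

P[0] = 0x95, P[1] = 0xA6, P[2] = 0x53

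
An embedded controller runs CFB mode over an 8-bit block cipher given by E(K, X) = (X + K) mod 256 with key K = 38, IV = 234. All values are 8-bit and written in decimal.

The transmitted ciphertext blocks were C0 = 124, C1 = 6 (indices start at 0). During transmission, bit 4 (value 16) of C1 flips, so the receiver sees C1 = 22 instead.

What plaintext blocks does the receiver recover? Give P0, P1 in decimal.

P0 = 108, P1 = 180

CFB decryption: P_i = C_i ⊕ E(K, C_{i−1}), with C_{−1} = IV.
Only C1 changed, to 22. In CFB, a change in C_i flips the same bit in P_i and garbles P_{i+1}. Decrypting the received ciphertext:
P0: E(K, 234) = 16; 124 ⊕ 16 = 108.
P1: E(K, 124) = 162; 22 ⊕ 162 = 180.
Blocks that differ from the original plaintext: P1.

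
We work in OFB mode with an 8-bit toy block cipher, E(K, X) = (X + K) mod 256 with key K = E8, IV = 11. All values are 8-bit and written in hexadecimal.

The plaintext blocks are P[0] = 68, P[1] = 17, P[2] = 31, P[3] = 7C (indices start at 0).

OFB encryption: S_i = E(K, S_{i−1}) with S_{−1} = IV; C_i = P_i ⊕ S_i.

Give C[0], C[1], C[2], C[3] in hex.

C[0] = 91, C[1] = F6, C[2] = F8, C[3] = CD

C[0]: S = E(K, 11) = F9; 68 ⊕ F9 = 91.
C[1]: S = E(K, F9) = E1; 17 ⊕ E1 = F6.
C[2]: S = E(K, E1) = C9; 31 ⊕ C9 = F8.
C[3]: S = E(K, C9) = B1; 7C ⊕ B1 = CD.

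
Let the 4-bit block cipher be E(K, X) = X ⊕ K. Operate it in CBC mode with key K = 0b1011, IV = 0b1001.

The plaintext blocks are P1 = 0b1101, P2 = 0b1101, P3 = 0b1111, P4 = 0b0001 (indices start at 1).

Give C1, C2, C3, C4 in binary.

C1 = 0b1111, C2 = 0b1001, C3 = 0b1101, C4 = 0b0111

CBC encryption: C_i = E(K, P_i ⊕ C_{i−1}), with C_{0} = IV.
C1: P1 ⊕ 0b1001 = 0b0100; E(K, 0b0100) = 0b1111.
C2: P2 ⊕ 0b1111 = 0b0010; E(K, 0b0010) = 0b1001.
C3: P3 ⊕ 0b1001 = 0b0110; E(K, 0b0110) = 0b1101.
C4: P4 ⊕ 0b1101 = 0b1100; E(K, 0b1100) = 0b0111.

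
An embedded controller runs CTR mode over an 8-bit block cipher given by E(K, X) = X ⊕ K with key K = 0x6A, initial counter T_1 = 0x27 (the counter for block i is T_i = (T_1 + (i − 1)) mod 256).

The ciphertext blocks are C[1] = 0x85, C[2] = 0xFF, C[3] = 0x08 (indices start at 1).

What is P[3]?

P[3] = 0x4B

CTR decryption: S_i = E(K, T_i) where T_i is the counter for block i; P_i = C_i ⊕ S_i.
P[3]: T = 0x29, S = E(K, T) = 0x43; 0x08 ⊕ 0x43 = 0x4B.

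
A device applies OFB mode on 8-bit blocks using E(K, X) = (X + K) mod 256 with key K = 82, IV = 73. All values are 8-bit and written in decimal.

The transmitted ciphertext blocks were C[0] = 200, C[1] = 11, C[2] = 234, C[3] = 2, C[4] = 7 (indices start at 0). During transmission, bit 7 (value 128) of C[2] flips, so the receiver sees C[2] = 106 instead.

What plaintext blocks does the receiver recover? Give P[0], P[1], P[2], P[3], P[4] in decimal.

P[0] = 83, P[1] = 230, P[2] = 85, P[3] = 147, P[4] = 228

OFB decryption: S_i = E(K, S_{i−1}) with S_{−1} = IV; P_i = C_i ⊕ S_i.
Only C[2] changed, to 106. In OFB, a change in C_i flips the same bit in P_i only; the keystream is unaffected. Decrypting the received ciphertext:
P[0]: S = E(K, 73) = 155; 200 ⊕ 155 = 83.
P[1]: S = E(K, 155) = 237; 11 ⊕ 237 = 230.
P[2]: S = E(K, 237) = 63; 106 ⊕ 63 = 85.
P[3]: S = E(K, 63) = 145; 2 ⊕ 145 = 147.
P[4]: S = E(K, 145) = 227; 7 ⊕ 227 = 228.
Blocks that differ from the original plaintext: P[2].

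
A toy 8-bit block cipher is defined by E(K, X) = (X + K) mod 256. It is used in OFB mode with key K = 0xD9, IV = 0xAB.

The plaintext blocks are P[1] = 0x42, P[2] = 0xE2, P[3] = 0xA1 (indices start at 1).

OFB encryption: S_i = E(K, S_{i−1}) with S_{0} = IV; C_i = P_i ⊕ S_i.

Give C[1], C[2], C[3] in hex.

C[1] = 0xC6, C[2] = 0xBF, C[3] = 0x97

C[1]: S = E(K, 0xAB) = 0x84; 0x42 ⊕ 0x84 = 0xC6.
C[2]: S = E(K, 0x84) = 0x5D; 0xE2 ⊕ 0x5D = 0xBF.
C[3]: S = E(K, 0x5D) = 0x36; 0xA1 ⊕ 0x36 = 0x97.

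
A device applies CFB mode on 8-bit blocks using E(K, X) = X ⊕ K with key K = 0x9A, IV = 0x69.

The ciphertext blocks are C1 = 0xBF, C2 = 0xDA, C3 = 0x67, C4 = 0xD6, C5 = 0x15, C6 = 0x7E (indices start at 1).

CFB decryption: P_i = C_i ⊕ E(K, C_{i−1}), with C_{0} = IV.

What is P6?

P6: E(K, 0x15) = 0x8F; 0x7E ⊕ 0x8F = 0xF1.

P6 = 0xF1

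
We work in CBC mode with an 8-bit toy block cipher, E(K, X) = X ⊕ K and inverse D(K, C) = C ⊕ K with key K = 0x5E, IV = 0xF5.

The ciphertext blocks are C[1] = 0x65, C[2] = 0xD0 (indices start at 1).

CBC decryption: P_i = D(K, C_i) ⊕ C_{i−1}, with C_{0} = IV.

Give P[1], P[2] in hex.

P[1]: D(K, 0x65) = 0x3B; 0x3B ⊕ 0xF5 = 0xCE.
P[2]: D(K, 0xD0) = 0x8E; 0x8E ⊕ 0x65 = 0xEB.

P[1] = 0xCE, P[2] = 0xEB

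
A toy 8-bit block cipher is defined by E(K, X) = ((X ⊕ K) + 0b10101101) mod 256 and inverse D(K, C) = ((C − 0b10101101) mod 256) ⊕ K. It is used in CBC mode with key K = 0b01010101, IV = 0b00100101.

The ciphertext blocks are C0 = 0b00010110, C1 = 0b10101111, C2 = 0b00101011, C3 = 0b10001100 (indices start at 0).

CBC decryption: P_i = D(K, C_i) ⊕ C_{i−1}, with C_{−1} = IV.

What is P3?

P3 = 0b10100001

P3: D(K, 0b10001100) = 0b10001010; 0b10001010 ⊕ 0b00101011 = 0b10100001.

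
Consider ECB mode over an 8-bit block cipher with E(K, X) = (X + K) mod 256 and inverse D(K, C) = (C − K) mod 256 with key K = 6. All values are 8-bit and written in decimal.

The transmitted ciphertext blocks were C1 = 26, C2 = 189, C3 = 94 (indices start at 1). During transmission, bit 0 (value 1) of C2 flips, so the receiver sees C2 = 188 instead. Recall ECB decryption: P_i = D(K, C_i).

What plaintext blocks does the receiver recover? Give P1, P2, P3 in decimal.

P1 = 20, P2 = 182, P3 = 88

Only C2 changed, to 188. In ECB, a change in C_i affects only P_i. Decrypting the received ciphertext:
P1: D(K, 26) = 20.
P2: D(K, 188) = 182.
P3: D(K, 94) = 88.
Blocks that differ from the original plaintext: P2.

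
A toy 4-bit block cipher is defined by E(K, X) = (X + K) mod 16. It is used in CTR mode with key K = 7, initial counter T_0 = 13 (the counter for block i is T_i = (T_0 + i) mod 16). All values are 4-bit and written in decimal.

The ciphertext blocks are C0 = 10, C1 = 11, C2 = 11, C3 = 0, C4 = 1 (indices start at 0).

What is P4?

P4 = 9

CTR decryption: S_i = E(K, T_i) where T_i is the counter for block i; P_i = C_i ⊕ S_i.
P4: T = 1, S = E(K, T) = 8; 1 ⊕ 8 = 9.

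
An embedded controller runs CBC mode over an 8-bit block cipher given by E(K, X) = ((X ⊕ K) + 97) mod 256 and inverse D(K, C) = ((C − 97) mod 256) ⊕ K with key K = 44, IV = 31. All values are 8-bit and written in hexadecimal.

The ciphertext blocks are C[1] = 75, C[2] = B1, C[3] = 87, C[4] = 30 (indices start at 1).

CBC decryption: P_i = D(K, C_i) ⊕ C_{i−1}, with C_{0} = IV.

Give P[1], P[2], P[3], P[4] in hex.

P[1]: D(K, 75) = 9A; 9A ⊕ 31 = AB.
P[2]: D(K, B1) = 5E; 5E ⊕ 75 = 2B.
P[3]: D(K, 87) = B4; B4 ⊕ B1 = 05.
P[4]: D(K, 30) = DD; DD ⊕ 87 = 5A.

P[1] = AB, P[2] = 2B, P[3] = 05, P[4] = 5A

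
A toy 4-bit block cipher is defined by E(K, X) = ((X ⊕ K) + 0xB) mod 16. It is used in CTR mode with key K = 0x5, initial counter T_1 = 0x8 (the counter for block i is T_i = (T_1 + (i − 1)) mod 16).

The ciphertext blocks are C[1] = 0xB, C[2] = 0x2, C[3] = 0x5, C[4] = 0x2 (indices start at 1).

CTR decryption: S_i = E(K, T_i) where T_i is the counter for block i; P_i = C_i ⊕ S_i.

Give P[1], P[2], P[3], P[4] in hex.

P[1] = 0x3, P[2] = 0x5, P[3] = 0xF, P[4] = 0xB

P[1]: T = 0x8, S = E(K, T) = 0x8; 0xB ⊕ 0x8 = 0x3.
P[2]: T = 0x9, S = E(K, T) = 0x7; 0x2 ⊕ 0x7 = 0x5.
P[3]: T = 0xA, S = E(K, T) = 0xA; 0x5 ⊕ 0xA = 0xF.
P[4]: T = 0xB, S = E(K, T) = 0x9; 0x2 ⊕ 0x9 = 0xB.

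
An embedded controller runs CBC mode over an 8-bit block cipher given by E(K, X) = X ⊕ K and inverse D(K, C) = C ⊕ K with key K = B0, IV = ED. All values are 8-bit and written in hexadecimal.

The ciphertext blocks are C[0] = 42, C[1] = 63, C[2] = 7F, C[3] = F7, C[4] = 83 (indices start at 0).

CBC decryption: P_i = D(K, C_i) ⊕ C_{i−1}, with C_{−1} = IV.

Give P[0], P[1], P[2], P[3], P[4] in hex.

P[0] = 1F, P[1] = 91, P[2] = AC, P[3] = 38, P[4] = C4

P[0]: D(K, 42) = F2; F2 ⊕ ED = 1F.
P[1]: D(K, 63) = D3; D3 ⊕ 42 = 91.
P[2]: D(K, 7F) = CF; CF ⊕ 63 = AC.
P[3]: D(K, F7) = 47; 47 ⊕ 7F = 38.
P[4]: D(K, 83) = 33; 33 ⊕ F7 = C4.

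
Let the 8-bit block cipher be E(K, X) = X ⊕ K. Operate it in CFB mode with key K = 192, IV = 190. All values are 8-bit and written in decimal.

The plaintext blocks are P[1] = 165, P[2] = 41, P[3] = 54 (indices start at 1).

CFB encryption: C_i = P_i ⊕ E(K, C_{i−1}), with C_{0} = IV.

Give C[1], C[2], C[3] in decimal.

C[1] = 219, C[2] = 50, C[3] = 196

C[1]: E(K, 190) = 126; 165 ⊕ 126 = 219.
C[2]: E(K, 219) = 27; 41 ⊕ 27 = 50.
C[3]: E(K, 50) = 242; 54 ⊕ 242 = 196.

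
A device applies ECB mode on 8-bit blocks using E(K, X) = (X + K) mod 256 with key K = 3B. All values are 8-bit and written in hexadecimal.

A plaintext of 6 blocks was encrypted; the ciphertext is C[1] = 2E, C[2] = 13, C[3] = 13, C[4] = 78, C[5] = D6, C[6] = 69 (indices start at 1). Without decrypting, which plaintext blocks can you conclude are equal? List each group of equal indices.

P[2] = P[3]

ECB encrypts each block independently with the same key, so equal ciphertext blocks imply equal plaintext blocks.
C[2] = C[3] = 13, so P[2] = P[3].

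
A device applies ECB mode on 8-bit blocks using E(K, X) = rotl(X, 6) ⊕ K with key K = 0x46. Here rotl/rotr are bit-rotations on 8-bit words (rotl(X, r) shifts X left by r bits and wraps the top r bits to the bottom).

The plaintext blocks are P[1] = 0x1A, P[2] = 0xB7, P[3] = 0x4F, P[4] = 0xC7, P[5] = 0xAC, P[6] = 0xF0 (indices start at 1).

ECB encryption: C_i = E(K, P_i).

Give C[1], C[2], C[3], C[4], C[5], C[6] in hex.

C[1] = 0xC0, C[2] = 0xAB, C[3] = 0x95, C[4] = 0xB7, C[5] = 0x6D, C[6] = 0x7A

C[1]: E(K, 0x1A) = 0xC0.
C[2]: E(K, 0xB7) = 0xAB.
C[3]: E(K, 0x4F) = 0x95.
C[4]: E(K, 0xC7) = 0xB7.
C[5]: E(K, 0xAC) = 0x6D.
C[6]: E(K, 0xF0) = 0x7A.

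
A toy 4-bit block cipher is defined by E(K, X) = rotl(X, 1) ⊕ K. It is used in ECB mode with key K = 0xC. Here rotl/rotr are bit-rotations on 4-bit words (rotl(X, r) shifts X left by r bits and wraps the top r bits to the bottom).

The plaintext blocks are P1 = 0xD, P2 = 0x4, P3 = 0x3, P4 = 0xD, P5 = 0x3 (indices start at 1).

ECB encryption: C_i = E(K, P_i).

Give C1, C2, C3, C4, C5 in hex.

C1: E(K, 0xD) = 0x7.
C2: E(K, 0x4) = 0x4.
C3: E(K, 0x3) = 0xA.
C4: E(K, 0xD) = 0x7.
C5: E(K, 0x3) = 0xA.

C1 = 0x7, C2 = 0x4, C3 = 0xA, C4 = 0x7, C5 = 0xA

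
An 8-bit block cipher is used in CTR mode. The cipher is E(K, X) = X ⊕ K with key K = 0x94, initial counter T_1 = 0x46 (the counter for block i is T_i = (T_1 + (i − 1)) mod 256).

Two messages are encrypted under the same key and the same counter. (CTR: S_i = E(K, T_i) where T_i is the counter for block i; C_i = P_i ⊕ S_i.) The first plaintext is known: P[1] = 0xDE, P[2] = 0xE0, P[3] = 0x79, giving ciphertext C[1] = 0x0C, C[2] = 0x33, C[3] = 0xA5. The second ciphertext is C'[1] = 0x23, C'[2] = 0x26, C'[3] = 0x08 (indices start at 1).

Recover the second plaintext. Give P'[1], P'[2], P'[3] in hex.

In CTR with a reused counter, both messages share the same keystream S_i, so C_i ⊕ C'_i = P_i ⊕ P'_i and thus P'_i = P_i ⊕ C_i ⊕ C'_i.
P'[1]: 0xDE ⊕ 0x0C ⊕ 0x23 = 0xF1.
P'[2]: 0xE0 ⊕ 0x33 ⊕ 0x26 = 0xF5.
P'[3]: 0x79 ⊕ 0xA5 ⊕ 0x08 = 0xD4.

P'[1] = 0xF1, P'[2] = 0xF5, P'[3] = 0xD4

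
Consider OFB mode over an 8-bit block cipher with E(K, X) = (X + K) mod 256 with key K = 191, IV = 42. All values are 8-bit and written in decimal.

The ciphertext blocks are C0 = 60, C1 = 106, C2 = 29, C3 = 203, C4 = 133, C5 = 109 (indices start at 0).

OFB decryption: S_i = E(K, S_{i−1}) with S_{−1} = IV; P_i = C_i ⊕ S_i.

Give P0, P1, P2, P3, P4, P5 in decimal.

P0: S = E(K, 42) = 233; 60 ⊕ 233 = 213.
P1: S = E(K, 233) = 168; 106 ⊕ 168 = 194.
P2: S = E(K, 168) = 103; 29 ⊕ 103 = 122.
P3: S = E(K, 103) = 38; 203 ⊕ 38 = 237.
P4: S = E(K, 38) = 229; 133 ⊕ 229 = 96.
P5: S = E(K, 229) = 164; 109 ⊕ 164 = 201.

P0 = 213, P1 = 194, P2 = 122, P3 = 237, P4 = 96, P5 = 201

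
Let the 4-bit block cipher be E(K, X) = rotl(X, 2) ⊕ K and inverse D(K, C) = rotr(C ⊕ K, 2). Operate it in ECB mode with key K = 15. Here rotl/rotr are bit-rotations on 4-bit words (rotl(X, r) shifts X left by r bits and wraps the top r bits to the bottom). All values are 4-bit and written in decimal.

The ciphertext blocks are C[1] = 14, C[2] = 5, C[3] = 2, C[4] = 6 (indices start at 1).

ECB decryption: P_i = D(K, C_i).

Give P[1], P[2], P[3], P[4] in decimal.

P[1]: D(K, 14) = 4.
P[2]: D(K, 5) = 10.
P[3]: D(K, 2) = 7.
P[4]: D(K, 6) = 6.

P[1] = 4, P[2] = 10, P[3] = 7, P[4] = 6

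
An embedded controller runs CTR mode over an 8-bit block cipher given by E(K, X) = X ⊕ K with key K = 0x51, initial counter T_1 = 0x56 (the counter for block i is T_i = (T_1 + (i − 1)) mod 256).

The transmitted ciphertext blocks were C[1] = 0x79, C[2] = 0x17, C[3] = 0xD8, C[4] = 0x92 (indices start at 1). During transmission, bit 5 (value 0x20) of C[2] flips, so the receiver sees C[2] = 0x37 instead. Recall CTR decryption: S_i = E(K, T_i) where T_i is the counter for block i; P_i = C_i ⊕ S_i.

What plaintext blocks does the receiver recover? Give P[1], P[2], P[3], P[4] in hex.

P[1] = 0x7E, P[2] = 0x31, P[3] = 0xD1, P[4] = 0x9A

Only C[2] changed, to 0x37. In CTR, a change in C_i flips the same bit in P_i only; the keystream is unaffected. Decrypting the received ciphertext:
P[1]: T = 0x56, S = E(K, T) = 0x07; 0x79 ⊕ 0x07 = 0x7E.
P[2]: T = 0x57, S = E(K, T) = 0x06; 0x37 ⊕ 0x06 = 0x31.
P[3]: T = 0x58, S = E(K, T) = 0x09; 0xD8 ⊕ 0x09 = 0xD1.
P[4]: T = 0x59, S = E(K, T) = 0x08; 0x92 ⊕ 0x08 = 0x9A.
Blocks that differ from the original plaintext: P[2].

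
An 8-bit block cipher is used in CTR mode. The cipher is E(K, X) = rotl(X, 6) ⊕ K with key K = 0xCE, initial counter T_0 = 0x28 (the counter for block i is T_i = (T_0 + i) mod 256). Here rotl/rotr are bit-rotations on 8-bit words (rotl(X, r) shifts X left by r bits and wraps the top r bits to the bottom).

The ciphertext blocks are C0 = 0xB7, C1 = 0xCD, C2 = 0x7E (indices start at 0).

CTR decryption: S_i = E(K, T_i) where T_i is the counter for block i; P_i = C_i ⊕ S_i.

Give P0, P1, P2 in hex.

P0: T = 0x28, S = E(K, T) = 0xC4; 0xB7 ⊕ 0xC4 = 0x73.
P1: T = 0x29, S = E(K, T) = 0x84; 0xCD ⊕ 0x84 = 0x49.
P2: T = 0x2A, S = E(K, T) = 0x44; 0x7E ⊕ 0x44 = 0x3A.

P0 = 0x73, P1 = 0x49, P2 = 0x3A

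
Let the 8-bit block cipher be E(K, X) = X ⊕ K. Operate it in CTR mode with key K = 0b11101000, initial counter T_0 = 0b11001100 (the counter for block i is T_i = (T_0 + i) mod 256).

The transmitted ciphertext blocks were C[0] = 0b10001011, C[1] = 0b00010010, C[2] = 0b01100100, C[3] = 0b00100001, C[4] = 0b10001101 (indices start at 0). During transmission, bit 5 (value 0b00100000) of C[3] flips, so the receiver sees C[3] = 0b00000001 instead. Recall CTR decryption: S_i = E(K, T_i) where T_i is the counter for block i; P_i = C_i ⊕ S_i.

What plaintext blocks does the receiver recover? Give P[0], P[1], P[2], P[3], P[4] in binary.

Only C[3] changed, to 0b00000001. In CTR, a change in C_i flips the same bit in P_i only; the keystream is unaffected. Decrypting the received ciphertext:
P[0]: T = 0b11001100, S = E(K, T) = 0b00100100; 0b10001011 ⊕ 0b00100100 = 0b10101111.
P[1]: T = 0b11001101, S = E(K, T) = 0b00100101; 0b00010010 ⊕ 0b00100101 = 0b00110111.
P[2]: T = 0b11001110, S = E(K, T) = 0b00100110; 0b01100100 ⊕ 0b00100110 = 0b01000010.
P[3]: T = 0b11001111, S = E(K, T) = 0b00100111; 0b00000001 ⊕ 0b00100111 = 0b00100110.
P[4]: T = 0b11010000, S = E(K, T) = 0b00111000; 0b10001101 ⊕ 0b00111000 = 0b10110101.
Blocks that differ from the original plaintext: P[3].

P[0] = 0b10101111, P[1] = 0b00110111, P[2] = 0b01000010, P[3] = 0b00100110, P[4] = 0b10110101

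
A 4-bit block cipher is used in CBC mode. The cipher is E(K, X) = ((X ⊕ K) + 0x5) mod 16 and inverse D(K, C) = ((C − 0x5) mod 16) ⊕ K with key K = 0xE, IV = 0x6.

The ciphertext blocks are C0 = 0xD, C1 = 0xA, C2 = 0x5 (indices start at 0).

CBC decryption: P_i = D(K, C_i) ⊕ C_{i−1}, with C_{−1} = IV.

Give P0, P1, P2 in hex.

P0: D(K, 0xD) = 0x6; 0x6 ⊕ 0x6 = 0x0.
P1: D(K, 0xA) = 0xB; 0xB ⊕ 0xD = 0x6.
P2: D(K, 0x5) = 0xE; 0xE ⊕ 0xA = 0x4.

P0 = 0x0, P1 = 0x6, P2 = 0x4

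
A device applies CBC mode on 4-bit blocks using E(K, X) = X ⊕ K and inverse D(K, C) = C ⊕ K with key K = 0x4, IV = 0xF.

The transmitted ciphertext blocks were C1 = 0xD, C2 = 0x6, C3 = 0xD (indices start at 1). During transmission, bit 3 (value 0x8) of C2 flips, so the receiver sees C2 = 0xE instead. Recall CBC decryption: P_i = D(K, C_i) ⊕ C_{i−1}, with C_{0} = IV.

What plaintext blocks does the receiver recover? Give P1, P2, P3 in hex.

Only C2 changed, to 0xE. In CBC, a change in C_i garbles P_i and flips the same bit in P_{i+1}. Decrypting the received ciphertext:
P1: D(K, 0xD) = 0x9; 0x9 ⊕ 0xF = 0x6.
P2: D(K, 0xE) = 0xA; 0xA ⊕ 0xD = 0x7.
P3: D(K, 0xD) = 0x9; 0x9 ⊕ 0xE = 0x7.
Blocks that differ from the original plaintext: P2, P3.

P1 = 0x6, P2 = 0x7, P3 = 0x7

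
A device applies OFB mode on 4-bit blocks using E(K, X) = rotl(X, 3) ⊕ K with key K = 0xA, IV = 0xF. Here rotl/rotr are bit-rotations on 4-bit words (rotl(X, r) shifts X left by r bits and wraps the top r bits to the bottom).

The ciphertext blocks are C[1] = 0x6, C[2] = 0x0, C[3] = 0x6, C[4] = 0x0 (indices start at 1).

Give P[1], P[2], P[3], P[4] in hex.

OFB decryption: S_i = E(K, S_{i−1}) with S_{0} = IV; P_i = C_i ⊕ S_i.
P[1]: S = E(K, 0xF) = 0x5; 0x6 ⊕ 0x5 = 0x3.
P[2]: S = E(K, 0x5) = 0x0; 0x0 ⊕ 0x0 = 0x0.
P[3]: S = E(K, 0x0) = 0xA; 0x6 ⊕ 0xA = 0xC.
P[4]: S = E(K, 0xA) = 0xF; 0x0 ⊕ 0xF = 0xF.

P[1] = 0x3, P[2] = 0x0, P[3] = 0xC, P[4] = 0xF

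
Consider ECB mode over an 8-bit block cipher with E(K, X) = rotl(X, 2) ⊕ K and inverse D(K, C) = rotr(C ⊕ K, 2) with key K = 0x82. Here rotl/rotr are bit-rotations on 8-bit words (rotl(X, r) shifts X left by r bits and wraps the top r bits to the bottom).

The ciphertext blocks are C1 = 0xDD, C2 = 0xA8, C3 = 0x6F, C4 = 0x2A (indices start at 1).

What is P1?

P1 = 0xD7

ECB decryption: P_i = D(K, C_i).
P1: D(K, 0xDD) = 0xD7.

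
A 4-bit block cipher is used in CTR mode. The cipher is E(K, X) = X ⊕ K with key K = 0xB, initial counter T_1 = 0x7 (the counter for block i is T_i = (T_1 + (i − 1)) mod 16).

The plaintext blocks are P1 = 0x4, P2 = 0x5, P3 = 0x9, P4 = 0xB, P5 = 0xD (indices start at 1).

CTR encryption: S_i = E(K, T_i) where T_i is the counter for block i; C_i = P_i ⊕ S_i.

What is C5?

C1: T = 0x7, S = E(K, T) = 0xC; 0x4 ⊕ 0xC = 0x8.
C2: T = 0x8, S = E(K, T) = 0x3; 0x5 ⊕ 0x3 = 0x6.
C3: T = 0x9, S = E(K, T) = 0x2; 0x9 ⊕ 0x2 = 0xB.
C4: T = 0xA, S = E(K, T) = 0x1; 0xB ⊕ 0x1 = 0xA.
C5: T = 0xB, S = E(K, T) = 0x0; 0xD ⊕ 0x0 = 0xD.

C5 = 0xD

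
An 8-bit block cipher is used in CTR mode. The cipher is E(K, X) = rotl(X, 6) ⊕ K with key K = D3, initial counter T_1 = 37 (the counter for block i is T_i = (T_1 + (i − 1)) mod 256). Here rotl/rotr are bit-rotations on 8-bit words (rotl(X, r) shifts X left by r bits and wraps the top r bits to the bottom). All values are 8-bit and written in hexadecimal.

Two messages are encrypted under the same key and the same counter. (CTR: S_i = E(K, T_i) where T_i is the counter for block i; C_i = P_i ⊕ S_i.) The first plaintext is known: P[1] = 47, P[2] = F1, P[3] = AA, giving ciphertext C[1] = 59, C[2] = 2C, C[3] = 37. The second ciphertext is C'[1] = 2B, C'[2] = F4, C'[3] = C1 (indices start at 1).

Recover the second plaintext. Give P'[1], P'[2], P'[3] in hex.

P'[1] = 35, P'[2] = 29, P'[3] = 5C

In CTR with a reused counter, both messages share the same keystream S_i, so C_i ⊕ C'_i = P_i ⊕ P'_i and thus P'_i = P_i ⊕ C_i ⊕ C'_i.
P'[1]: 47 ⊕ 59 ⊕ 2B = 35.
P'[2]: F1 ⊕ 2C ⊕ F4 = 29.
P'[3]: AA ⊕ 37 ⊕ C1 = 5C.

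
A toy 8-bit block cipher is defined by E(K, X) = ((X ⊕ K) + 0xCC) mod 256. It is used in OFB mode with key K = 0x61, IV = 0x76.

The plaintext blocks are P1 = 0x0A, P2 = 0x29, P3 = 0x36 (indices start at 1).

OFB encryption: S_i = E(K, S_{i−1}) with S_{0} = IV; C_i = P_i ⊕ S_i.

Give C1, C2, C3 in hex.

C1 = 0xE9, C2 = 0x67, C3 = 0xCD

C1: S = E(K, 0x76) = 0xE3; 0x0A ⊕ 0xE3 = 0xE9.
C2: S = E(K, 0xE3) = 0x4E; 0x29 ⊕ 0x4E = 0x67.
C3: S = E(K, 0x4E) = 0xFB; 0x36 ⊕ 0xFB = 0xCD.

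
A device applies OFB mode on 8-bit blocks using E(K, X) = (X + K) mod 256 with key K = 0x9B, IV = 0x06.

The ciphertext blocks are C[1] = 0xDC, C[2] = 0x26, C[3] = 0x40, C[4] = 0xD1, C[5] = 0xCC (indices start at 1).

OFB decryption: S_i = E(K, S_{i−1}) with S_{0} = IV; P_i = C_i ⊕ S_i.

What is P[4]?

P[4] = 0xA3

P[1]: S = E(K, 0x06) = 0xA1; 0xDC ⊕ 0xA1 = 0x7D.
P[2]: S = E(K, 0xA1) = 0x3C; 0x26 ⊕ 0x3C = 0x1A.
P[3]: S = E(K, 0x3C) = 0xD7; 0x40 ⊕ 0xD7 = 0x97.
P[4]: S = E(K, 0xD7) = 0x72; 0xD1 ⊕ 0x72 = 0xA3.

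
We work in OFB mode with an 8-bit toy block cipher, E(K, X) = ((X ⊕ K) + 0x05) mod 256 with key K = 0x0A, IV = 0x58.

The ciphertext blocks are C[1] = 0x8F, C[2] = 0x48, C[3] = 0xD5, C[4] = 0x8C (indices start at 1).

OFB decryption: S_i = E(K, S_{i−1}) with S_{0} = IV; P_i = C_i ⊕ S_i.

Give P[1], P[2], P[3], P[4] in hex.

P[1] = 0xD8, P[2] = 0x2A, P[3] = 0xB8, P[4] = 0xE0

P[1]: S = E(K, 0x58) = 0x57; 0x8F ⊕ 0x57 = 0xD8.
P[2]: S = E(K, 0x57) = 0x62; 0x48 ⊕ 0x62 = 0x2A.
P[3]: S = E(K, 0x62) = 0x6D; 0xD5 ⊕ 0x6D = 0xB8.
P[4]: S = E(K, 0x6D) = 0x6C; 0x8C ⊕ 0x6C = 0xE0.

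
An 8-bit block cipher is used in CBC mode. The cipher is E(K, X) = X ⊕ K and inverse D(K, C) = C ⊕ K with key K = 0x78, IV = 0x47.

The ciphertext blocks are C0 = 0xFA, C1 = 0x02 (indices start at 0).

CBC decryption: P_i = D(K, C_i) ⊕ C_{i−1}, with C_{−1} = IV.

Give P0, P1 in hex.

P0 = 0xC5, P1 = 0x80

P0: D(K, 0xFA) = 0x82; 0x82 ⊕ 0x47 = 0xC5.
P1: D(K, 0x02) = 0x7A; 0x7A ⊕ 0xFA = 0x80.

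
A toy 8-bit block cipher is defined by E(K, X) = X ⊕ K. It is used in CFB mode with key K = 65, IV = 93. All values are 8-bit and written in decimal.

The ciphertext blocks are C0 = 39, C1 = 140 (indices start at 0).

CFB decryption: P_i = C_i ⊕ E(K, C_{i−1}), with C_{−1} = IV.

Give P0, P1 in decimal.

P0: E(K, 93) = 28; 39 ⊕ 28 = 59.
P1: E(K, 39) = 102; 140 ⊕ 102 = 234.

P0 = 59, P1 = 234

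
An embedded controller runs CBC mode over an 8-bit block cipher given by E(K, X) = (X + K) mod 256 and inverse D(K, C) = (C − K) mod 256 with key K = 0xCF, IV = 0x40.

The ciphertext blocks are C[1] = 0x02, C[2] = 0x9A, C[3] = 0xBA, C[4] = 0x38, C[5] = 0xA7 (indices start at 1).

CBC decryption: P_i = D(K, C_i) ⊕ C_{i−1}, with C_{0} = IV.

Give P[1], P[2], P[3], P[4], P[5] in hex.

P[1] = 0x73, P[2] = 0xC9, P[3] = 0x71, P[4] = 0xD3, P[5] = 0xE0

P[1]: D(K, 0x02) = 0x33; 0x33 ⊕ 0x40 = 0x73.
P[2]: D(K, 0x9A) = 0xCB; 0xCB ⊕ 0x02 = 0xC9.
P[3]: D(K, 0xBA) = 0xEB; 0xEB ⊕ 0x9A = 0x71.
P[4]: D(K, 0x38) = 0x69; 0x69 ⊕ 0xBA = 0xD3.
P[5]: D(K, 0xA7) = 0xD8; 0xD8 ⊕ 0x38 = 0xE0.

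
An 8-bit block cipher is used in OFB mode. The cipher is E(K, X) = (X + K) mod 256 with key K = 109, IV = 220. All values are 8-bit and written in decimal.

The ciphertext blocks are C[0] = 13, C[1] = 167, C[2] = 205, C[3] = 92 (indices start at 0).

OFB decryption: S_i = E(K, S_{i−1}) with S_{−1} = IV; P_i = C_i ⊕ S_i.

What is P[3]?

P[0]: S = E(K, 220) = 73; 13 ⊕ 73 = 68.
P[1]: S = E(K, 73) = 182; 167 ⊕ 182 = 17.
P[2]: S = E(K, 182) = 35; 205 ⊕ 35 = 238.
P[3]: S = E(K, 35) = 144; 92 ⊕ 144 = 204.

P[3] = 204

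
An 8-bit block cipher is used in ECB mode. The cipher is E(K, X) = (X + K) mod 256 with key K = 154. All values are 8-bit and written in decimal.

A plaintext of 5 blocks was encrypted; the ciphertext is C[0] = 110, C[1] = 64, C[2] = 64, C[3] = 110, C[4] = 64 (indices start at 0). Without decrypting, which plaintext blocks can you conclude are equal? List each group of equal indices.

ECB encrypts each block independently with the same key, so equal ciphertext blocks imply equal plaintext blocks.
C[0] = C[3] = 110, so P[0] = P[3].
C[1] = C[2] = C[4] = 64, so P[1] = P[2] = P[4].

P[0] = P[3]; P[1] = P[2] = P[4]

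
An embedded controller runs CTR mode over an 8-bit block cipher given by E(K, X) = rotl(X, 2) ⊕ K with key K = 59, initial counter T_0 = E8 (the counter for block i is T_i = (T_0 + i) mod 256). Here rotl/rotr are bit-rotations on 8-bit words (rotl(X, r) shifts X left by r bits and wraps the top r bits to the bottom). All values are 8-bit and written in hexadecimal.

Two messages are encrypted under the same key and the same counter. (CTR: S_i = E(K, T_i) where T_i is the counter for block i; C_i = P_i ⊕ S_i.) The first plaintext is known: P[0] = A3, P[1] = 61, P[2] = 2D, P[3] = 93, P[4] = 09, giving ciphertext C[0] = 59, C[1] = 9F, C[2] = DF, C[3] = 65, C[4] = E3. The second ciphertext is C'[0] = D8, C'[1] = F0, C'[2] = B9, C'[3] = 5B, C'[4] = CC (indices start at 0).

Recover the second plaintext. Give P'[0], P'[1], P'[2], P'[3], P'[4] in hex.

In CTR with a reused counter, both messages share the same keystream S_i, so C_i ⊕ C'_i = P_i ⊕ P'_i and thus P'_i = P_i ⊕ C_i ⊕ C'_i.
P'[0]: A3 ⊕ 59 ⊕ D8 = 22.
P'[1]: 61 ⊕ 9F ⊕ F0 = 0E.
P'[2]: 2D ⊕ DF ⊕ B9 = 4B.
P'[3]: 93 ⊕ 65 ⊕ 5B = AD.
P'[4]: 09 ⊕ E3 ⊕ CC = 26.

P'[0] = 22, P'[1] = 0E, P'[2] = 4B, P'[3] = AD, P'[4] = 26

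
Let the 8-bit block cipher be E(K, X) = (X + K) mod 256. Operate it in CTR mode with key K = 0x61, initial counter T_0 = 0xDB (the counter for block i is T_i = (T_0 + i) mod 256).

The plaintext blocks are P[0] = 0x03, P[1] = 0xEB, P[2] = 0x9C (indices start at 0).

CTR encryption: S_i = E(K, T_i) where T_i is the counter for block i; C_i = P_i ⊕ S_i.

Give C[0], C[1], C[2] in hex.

C[0] = 0x3F, C[1] = 0xD6, C[2] = 0xA2

C[0]: T = 0xDB, S = E(K, T) = 0x3C; 0x03 ⊕ 0x3C = 0x3F.
C[1]: T = 0xDC, S = E(K, T) = 0x3D; 0xEB ⊕ 0x3D = 0xD6.
C[2]: T = 0xDD, S = E(K, T) = 0x3E; 0x9C ⊕ 0x3E = 0xA2.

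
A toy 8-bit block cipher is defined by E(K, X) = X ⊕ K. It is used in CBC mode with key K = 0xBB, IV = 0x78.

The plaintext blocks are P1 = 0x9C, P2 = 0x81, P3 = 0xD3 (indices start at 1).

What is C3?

C3 = 0x0D

CBC encryption: C_i = E(K, P_i ⊕ C_{i−1}), with C_{0} = IV.
C1: P1 ⊕ 0x78 = 0xE4; E(K, 0xE4) = 0x5F.
C2: P2 ⊕ 0x5F = 0xDE; E(K, 0xDE) = 0x65.
C3: P3 ⊕ 0x65 = 0xB6; E(K, 0xB6) = 0x0D.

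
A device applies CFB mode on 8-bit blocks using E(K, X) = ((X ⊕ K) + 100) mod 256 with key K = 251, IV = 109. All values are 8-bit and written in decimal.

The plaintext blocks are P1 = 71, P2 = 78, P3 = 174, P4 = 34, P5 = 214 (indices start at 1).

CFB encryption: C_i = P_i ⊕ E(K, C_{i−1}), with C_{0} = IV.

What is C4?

C1: E(K, 109) = 250; 71 ⊕ 250 = 189.
C2: E(K, 189) = 170; 78 ⊕ 170 = 228.
C3: E(K, 228) = 131; 174 ⊕ 131 = 45.
C4: E(K, 45) = 58; 34 ⊕ 58 = 24.

C4 = 24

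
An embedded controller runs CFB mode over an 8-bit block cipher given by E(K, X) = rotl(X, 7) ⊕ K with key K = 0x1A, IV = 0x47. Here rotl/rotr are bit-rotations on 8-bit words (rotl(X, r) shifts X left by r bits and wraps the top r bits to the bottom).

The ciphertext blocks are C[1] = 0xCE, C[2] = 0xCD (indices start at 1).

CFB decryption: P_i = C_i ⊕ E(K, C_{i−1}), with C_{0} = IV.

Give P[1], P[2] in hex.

P[1]: E(K, 0x47) = 0xB9; 0xCE ⊕ 0xB9 = 0x77.
P[2]: E(K, 0xCE) = 0x7D; 0xCD ⊕ 0x7D = 0xB0.

P[1] = 0x77, P[2] = 0xB0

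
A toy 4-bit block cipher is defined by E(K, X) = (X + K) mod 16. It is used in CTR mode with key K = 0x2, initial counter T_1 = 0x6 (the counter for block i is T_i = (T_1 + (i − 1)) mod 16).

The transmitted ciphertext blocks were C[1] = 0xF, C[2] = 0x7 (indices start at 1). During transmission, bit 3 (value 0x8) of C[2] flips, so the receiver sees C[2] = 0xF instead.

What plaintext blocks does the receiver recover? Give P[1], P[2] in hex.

CTR decryption: S_i = E(K, T_i) where T_i is the counter for block i; P_i = C_i ⊕ S_i.
Only C[2] changed, to 0xF. In CTR, a change in C_i flips the same bit in P_i only; the keystream is unaffected. Decrypting the received ciphertext:
P[1]: T = 0x6, S = E(K, T) = 0x8; 0xF ⊕ 0x8 = 0x7.
P[2]: T = 0x7, S = E(K, T) = 0x9; 0xF ⊕ 0x9 = 0x6.
Blocks that differ from the original plaintext: P[2].

P[1] = 0x7, P[2] = 0x6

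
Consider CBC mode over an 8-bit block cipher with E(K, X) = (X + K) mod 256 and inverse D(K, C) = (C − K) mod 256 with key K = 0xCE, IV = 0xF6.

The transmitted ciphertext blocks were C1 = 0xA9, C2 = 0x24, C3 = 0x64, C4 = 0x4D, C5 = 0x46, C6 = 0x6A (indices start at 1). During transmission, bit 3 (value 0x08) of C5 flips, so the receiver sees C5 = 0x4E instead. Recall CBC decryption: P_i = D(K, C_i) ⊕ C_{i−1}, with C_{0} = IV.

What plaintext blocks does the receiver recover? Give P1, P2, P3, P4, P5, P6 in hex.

Only C5 changed, to 0x4E. In CBC, a change in C_i garbles P_i and flips the same bit in P_{i+1}. Decrypting the received ciphertext:
P1: D(K, 0xA9) = 0xDB; 0xDB ⊕ 0xF6 = 0x2D.
P2: D(K, 0x24) = 0x56; 0x56 ⊕ 0xA9 = 0xFF.
P3: D(K, 0x64) = 0x96; 0x96 ⊕ 0x24 = 0xB2.
P4: D(K, 0x4D) = 0x7F; 0x7F ⊕ 0x64 = 0x1B.
P5: D(K, 0x4E) = 0x80; 0x80 ⊕ 0x4D = 0xCD.
P6: D(K, 0x6A) = 0x9C; 0x9C ⊕ 0x4E = 0xD2.
Blocks that differ from the original plaintext: P5, P6.

P1 = 0x2D, P2 = 0xFF, P3 = 0xB2, P4 = 0x1B, P5 = 0xCD, P6 = 0xD2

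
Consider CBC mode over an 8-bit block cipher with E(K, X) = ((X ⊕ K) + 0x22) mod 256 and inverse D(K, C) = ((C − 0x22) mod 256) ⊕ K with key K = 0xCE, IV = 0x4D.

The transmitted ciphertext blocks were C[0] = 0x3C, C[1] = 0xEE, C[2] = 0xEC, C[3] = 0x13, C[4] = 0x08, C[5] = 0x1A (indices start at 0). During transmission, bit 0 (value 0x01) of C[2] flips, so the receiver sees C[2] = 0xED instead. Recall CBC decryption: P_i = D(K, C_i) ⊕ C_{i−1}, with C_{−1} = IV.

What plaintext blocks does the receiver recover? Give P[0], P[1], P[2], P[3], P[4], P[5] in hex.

Only C[2] changed, to 0xED. In CBC, a change in C_i garbles P_i and flips the same bit in P_{i+1}. Decrypting the received ciphertext:
P[0]: D(K, 0x3C) = 0xD4; 0xD4 ⊕ 0x4D = 0x99.
P[1]: D(K, 0xEE) = 0x02; 0x02 ⊕ 0x3C = 0x3E.
P[2]: D(K, 0xED) = 0x05; 0x05 ⊕ 0xEE = 0xEB.
P[3]: D(K, 0x13) = 0x3F; 0x3F ⊕ 0xED = 0xD2.
P[4]: D(K, 0x08) = 0x28; 0x28 ⊕ 0x13 = 0x3B.
P[5]: D(K, 0x1A) = 0x36; 0x36 ⊕ 0x08 = 0x3E.
Blocks that differ from the original plaintext: P[2], P[3].

P[0] = 0x99, P[1] = 0x3E, P[2] = 0xEB, P[3] = 0xD2, P[4] = 0x3B, P[5] = 0x3E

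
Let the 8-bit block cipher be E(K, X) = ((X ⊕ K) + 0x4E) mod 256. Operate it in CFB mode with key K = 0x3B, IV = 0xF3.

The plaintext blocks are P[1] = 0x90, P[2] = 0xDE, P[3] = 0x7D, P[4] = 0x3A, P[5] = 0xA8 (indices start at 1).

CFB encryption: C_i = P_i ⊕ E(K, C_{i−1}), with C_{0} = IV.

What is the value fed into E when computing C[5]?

C[1]: E(K, 0xF3) = 0x16; 0x90 ⊕ 0x16 = 0x86.
C[2]: E(K, 0x86) = 0x0B; 0xDE ⊕ 0x0B = 0xD5.
C[3]: E(K, 0xD5) = 0x3C; 0x7D ⊕ 0x3C = 0x41.
C[4]: E(K, 0x41) = 0xC8; 0x3A ⊕ 0xC8 = 0xF2.
C[5]: E(K, 0xF2) = 0x17; 0xA8 ⊕ 0x17 = 0xBF.
So the input to E for block [5] is 0xF2.

0xF2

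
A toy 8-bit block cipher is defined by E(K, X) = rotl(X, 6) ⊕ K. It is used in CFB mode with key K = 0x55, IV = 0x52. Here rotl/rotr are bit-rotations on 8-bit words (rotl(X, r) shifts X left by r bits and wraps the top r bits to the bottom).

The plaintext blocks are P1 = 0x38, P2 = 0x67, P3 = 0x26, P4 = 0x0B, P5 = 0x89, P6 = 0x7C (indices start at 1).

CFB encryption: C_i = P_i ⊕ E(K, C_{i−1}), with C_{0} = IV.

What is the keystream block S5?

0xC4

C1: E(K, 0x52) = 0xC1; 0x38 ⊕ 0xC1 = 0xF9.
C2: E(K, 0xF9) = 0x2B; 0x67 ⊕ 0x2B = 0x4C.
C3: E(K, 0x4C) = 0x46; 0x26 ⊕ 0x46 = 0x60.
C4: E(K, 0x60) = 0x4D; 0x0B ⊕ 0x4D = 0x46.
C5: E(K, 0x46) = 0xC4; 0x89 ⊕ 0xC4 = 0x4D.
So S5 = 0xC4.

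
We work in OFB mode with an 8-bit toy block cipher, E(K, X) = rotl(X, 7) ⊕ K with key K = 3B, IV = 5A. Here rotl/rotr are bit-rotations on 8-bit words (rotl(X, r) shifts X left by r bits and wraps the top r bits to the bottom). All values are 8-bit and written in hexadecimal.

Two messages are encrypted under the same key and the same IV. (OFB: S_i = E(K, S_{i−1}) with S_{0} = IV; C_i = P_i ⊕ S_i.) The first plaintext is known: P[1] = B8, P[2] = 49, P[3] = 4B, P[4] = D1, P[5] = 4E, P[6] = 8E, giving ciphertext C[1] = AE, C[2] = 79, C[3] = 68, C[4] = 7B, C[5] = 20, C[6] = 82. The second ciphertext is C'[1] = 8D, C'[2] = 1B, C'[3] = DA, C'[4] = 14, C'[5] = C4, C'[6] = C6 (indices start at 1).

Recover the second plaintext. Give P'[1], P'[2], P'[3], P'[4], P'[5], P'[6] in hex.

P'[1] = 9B, P'[2] = 2B, P'[3] = F9, P'[4] = BE, P'[5] = AA, P'[6] = CA

In OFB with a reused IV, both messages share the same keystream S_i, so C_i ⊕ C'_i = P_i ⊕ P'_i and thus P'_i = P_i ⊕ C_i ⊕ C'_i.
P'[1]: B8 ⊕ AE ⊕ 8D = 9B.
P'[2]: 49 ⊕ 79 ⊕ 1B = 2B.
P'[3]: 4B ⊕ 68 ⊕ DA = F9.
P'[4]: D1 ⊕ 7B ⊕ 14 = BE.
P'[5]: 4E ⊕ 20 ⊕ C4 = AA.
P'[6]: 8E ⊕ 82 ⊕ C6 = CA.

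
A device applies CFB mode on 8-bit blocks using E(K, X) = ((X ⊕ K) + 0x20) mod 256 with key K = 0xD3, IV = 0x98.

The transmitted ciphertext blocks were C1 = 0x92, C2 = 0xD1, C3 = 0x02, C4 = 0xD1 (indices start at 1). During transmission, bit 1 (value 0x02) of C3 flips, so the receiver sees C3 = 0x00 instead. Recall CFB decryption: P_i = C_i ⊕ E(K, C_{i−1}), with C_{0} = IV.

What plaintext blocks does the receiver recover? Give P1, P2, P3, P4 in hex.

Only C3 changed, to 0x00. In CFB, a change in C_i flips the same bit in P_i and garbles P_{i+1}. Decrypting the received ciphertext:
P1: E(K, 0x98) = 0x6B; 0x92 ⊕ 0x6B = 0xF9.
P2: E(K, 0x92) = 0x61; 0xD1 ⊕ 0x61 = 0xB0.
P3: E(K, 0xD1) = 0x22; 0x00 ⊕ 0x22 = 0x22.
P4: E(K, 0x00) = 0xF3; 0xD1 ⊕ 0xF3 = 0x22.
Blocks that differ from the original plaintext: P3, P4.

P1 = 0xF9, P2 = 0xB0, P3 = 0x22, P4 = 0x22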